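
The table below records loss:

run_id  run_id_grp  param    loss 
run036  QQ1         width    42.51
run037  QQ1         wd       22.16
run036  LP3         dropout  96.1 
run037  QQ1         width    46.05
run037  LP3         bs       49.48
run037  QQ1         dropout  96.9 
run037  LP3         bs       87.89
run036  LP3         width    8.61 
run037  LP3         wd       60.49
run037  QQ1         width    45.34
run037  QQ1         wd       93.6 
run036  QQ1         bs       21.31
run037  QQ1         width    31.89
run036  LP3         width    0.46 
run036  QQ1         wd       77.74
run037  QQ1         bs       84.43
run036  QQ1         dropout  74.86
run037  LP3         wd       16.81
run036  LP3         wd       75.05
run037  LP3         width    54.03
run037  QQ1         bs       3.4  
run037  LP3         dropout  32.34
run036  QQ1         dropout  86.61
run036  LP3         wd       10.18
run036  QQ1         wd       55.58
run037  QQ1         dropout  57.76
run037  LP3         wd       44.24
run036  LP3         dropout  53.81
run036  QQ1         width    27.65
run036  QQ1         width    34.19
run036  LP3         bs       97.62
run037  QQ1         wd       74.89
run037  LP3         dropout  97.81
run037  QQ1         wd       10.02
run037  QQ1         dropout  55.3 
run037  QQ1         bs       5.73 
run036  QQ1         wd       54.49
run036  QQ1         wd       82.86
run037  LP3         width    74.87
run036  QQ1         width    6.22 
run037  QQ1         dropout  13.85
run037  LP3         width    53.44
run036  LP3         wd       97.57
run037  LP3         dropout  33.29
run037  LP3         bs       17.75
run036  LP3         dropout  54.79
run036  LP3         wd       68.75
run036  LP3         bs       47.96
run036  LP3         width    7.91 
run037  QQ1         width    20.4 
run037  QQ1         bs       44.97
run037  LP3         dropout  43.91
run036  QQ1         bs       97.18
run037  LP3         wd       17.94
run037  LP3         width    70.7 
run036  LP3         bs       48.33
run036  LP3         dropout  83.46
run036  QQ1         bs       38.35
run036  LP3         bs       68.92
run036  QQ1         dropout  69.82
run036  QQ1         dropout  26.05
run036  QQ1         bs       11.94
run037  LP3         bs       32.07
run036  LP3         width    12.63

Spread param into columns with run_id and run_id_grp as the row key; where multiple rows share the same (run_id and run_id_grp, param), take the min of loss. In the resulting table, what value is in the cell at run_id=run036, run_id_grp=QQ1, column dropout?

Rows with run_id=run036, run_id_grp=QQ1 and param=dropout: loss values are 74.86, 86.61, 69.82, 26.05.
min(74.86, 86.61, 69.82, 26.05) = 26.05.

26.05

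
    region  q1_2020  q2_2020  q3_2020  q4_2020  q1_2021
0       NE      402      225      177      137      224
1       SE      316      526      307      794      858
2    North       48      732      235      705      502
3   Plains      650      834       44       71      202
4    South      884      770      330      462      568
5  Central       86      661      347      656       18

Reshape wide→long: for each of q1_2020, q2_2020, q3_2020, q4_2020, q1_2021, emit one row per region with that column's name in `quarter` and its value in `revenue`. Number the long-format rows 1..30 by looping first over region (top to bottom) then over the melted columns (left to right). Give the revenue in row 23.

330

30 rows total (6 × 5). Row 23: index ⌊(23-1)/5⌋ = 4 into region → South; (23-1) mod 5 = 2 into the melted columns → q3_2020.
So row 23 is (South, q3_2020, 330); revenue = 330.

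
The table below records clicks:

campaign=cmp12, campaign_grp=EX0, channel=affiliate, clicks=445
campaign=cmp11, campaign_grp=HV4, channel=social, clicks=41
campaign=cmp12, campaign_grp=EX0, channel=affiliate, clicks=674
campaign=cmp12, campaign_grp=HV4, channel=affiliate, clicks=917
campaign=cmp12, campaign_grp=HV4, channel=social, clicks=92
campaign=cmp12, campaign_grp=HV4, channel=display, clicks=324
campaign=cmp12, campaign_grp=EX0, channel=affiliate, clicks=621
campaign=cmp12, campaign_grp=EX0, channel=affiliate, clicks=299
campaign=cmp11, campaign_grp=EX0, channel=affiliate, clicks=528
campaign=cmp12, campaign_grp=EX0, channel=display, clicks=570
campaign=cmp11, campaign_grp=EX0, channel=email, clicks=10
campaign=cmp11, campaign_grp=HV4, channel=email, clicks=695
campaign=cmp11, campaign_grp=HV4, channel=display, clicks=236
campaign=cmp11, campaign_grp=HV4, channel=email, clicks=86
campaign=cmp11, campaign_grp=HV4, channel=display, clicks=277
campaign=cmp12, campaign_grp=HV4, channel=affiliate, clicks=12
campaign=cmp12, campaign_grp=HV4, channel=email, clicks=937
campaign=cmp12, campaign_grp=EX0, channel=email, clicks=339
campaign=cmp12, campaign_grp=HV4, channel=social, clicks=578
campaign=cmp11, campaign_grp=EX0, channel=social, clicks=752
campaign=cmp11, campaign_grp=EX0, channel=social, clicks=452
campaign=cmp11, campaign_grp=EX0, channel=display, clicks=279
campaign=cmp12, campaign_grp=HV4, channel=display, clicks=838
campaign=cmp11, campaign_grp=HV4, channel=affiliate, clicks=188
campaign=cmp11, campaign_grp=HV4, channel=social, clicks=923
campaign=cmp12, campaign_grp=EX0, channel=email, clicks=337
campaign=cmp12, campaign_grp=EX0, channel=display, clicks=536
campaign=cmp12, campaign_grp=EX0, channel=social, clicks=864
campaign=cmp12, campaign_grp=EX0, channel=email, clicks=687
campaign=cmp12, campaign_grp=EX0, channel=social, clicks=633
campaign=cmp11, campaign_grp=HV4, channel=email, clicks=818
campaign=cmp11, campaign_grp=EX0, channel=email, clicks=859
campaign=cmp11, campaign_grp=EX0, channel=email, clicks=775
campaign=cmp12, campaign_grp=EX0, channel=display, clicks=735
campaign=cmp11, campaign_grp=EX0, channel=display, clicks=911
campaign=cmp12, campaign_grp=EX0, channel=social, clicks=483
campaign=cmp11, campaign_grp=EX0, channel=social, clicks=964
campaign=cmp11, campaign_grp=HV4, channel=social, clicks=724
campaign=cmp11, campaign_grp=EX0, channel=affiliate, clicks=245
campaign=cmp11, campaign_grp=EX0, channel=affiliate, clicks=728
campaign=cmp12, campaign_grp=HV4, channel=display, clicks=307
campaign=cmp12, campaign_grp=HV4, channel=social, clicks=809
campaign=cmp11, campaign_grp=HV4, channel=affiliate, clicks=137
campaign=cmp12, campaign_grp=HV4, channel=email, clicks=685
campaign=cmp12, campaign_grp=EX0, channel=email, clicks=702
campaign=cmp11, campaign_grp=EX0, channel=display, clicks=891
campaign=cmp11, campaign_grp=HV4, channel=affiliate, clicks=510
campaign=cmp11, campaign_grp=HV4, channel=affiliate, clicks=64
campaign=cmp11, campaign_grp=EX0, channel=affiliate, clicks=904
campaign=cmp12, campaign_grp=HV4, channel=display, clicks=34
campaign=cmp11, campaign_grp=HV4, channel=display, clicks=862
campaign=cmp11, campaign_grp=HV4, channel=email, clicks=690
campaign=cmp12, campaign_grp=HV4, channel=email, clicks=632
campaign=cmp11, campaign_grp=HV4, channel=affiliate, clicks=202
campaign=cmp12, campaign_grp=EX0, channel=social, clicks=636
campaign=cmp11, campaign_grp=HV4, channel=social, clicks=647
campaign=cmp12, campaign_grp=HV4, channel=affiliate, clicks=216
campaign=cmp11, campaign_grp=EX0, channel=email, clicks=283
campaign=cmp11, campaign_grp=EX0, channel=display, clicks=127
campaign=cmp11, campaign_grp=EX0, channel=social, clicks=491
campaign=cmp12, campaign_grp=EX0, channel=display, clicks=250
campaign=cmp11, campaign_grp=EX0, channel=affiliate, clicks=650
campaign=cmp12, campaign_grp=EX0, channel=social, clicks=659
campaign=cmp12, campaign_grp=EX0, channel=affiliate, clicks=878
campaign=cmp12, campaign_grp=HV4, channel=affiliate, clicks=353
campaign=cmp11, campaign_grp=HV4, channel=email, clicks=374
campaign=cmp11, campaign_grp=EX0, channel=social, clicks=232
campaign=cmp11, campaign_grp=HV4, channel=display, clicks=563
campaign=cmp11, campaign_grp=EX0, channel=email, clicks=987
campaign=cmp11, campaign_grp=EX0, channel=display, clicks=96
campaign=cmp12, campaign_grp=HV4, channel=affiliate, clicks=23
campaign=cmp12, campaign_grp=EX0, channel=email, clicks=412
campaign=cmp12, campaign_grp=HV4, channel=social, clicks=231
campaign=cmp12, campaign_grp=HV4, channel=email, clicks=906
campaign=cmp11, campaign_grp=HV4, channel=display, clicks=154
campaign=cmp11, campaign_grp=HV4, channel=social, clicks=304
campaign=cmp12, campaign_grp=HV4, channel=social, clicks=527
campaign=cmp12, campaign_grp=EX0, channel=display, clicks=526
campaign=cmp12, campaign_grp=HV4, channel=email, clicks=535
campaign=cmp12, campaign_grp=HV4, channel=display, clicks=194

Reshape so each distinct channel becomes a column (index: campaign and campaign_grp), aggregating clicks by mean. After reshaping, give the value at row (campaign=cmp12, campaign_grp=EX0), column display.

523.40

Rows with campaign=cmp12, campaign_grp=EX0 and channel=display: clicks values are 570, 536, 735, 250, 526.
(570 + 536 + 735 + 250 + 526) / 5 = 523.40.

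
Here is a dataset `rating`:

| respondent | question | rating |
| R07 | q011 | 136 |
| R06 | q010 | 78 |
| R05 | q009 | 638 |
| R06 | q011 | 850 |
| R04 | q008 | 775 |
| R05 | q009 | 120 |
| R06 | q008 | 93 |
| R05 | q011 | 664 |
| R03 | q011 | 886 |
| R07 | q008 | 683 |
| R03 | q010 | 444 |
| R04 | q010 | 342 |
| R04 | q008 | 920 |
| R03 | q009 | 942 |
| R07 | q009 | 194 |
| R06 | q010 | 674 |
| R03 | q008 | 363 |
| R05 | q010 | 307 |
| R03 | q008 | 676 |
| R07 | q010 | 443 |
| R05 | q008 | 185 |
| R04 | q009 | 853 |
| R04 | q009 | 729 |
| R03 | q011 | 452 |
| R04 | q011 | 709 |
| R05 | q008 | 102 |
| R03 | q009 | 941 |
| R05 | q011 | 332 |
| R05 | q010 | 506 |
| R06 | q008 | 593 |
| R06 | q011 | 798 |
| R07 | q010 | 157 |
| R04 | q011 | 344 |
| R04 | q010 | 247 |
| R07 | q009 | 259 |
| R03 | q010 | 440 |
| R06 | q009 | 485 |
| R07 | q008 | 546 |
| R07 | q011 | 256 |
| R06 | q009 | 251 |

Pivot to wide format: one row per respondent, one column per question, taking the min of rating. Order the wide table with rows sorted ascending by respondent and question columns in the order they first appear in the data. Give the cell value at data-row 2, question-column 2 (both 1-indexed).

247

With rows sorted ascending by respondent, row 2 is respondent=R04. question columns in first-appearance order: q011, q010, q009, q008; column 2 is q010.
Long rows with respondent=R04, question=q010: min(342, 247) = 247.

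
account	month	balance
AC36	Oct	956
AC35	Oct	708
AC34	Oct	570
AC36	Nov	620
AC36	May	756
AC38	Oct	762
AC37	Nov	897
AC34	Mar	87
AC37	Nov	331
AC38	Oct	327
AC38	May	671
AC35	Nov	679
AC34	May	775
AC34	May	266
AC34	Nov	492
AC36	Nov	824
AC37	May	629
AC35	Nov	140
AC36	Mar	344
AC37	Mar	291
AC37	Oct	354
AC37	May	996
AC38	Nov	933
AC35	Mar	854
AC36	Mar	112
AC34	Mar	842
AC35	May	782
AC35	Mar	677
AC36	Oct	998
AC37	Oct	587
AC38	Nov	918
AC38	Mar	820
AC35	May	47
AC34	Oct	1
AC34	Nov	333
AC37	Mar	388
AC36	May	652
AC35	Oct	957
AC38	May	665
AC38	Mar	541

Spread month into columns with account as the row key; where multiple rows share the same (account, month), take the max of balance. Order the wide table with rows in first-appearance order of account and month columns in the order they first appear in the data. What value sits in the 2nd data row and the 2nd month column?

679

With rows in first-appearance order of account, row 2 is account=AC35. month columns in first-appearance order: Oct, Nov, May, Mar; column 2 is Nov.
Long rows with account=AC35, month=Nov: max(679, 140) = 679.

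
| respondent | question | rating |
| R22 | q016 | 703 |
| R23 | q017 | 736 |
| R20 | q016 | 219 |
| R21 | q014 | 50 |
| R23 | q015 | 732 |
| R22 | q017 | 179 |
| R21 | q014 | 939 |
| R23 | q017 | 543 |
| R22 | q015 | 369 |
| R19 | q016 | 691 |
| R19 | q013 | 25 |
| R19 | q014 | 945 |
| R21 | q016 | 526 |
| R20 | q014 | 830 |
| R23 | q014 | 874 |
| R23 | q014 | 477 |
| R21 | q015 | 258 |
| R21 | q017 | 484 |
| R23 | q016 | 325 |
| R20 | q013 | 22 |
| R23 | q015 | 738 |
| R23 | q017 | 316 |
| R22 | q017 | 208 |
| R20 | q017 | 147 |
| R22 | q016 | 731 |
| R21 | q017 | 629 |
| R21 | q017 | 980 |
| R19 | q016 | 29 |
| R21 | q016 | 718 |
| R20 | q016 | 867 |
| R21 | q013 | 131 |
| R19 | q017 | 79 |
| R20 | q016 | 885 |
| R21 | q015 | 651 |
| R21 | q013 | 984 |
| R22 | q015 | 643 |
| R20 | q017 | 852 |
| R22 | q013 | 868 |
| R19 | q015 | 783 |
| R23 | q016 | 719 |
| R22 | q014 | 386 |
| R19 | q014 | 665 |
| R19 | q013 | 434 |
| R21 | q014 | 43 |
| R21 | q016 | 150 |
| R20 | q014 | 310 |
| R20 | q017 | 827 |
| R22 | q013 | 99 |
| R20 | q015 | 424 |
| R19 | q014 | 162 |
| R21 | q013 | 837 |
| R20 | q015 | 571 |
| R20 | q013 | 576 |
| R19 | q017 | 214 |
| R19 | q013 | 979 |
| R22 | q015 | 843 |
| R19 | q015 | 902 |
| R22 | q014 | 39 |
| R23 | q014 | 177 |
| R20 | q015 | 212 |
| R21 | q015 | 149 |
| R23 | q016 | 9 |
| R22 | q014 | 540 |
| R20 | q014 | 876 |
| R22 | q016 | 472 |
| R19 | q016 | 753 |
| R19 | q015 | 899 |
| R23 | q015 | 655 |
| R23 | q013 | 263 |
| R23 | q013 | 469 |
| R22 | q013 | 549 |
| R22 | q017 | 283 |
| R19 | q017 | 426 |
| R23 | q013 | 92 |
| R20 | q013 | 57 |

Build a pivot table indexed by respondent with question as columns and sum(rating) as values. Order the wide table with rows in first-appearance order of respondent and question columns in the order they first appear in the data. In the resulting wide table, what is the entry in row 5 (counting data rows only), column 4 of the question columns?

2584

With rows in first-appearance order of respondent, row 5 is respondent=R19. question columns in first-appearance order: q016, q017, q014, q015, q013; column 4 is q015.
Long rows with respondent=R19, question=q015: 783 + 902 + 899 = 2584.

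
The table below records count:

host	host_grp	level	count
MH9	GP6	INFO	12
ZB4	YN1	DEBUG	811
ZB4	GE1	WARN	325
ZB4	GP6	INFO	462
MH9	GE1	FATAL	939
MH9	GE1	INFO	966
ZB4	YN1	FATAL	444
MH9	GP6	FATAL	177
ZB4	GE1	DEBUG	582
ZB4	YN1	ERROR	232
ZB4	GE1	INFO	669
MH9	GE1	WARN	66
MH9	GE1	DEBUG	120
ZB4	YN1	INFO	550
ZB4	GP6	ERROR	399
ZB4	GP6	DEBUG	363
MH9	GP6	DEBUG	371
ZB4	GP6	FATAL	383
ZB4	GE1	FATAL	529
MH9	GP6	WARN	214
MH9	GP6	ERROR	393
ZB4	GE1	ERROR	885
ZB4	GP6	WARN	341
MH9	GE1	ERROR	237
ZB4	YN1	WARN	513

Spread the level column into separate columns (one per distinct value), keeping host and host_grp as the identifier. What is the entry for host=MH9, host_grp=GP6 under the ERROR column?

393

Wide layout: rows indexed by host and host_grp, columns are the 5 distinct level values (INFO, DEBUG, WARN, FATAL, ERROR).
Cell (host=MH9, host_grp=GP6, level=ERROR) draws from the long row where host=MH9, host_grp=GP6 and level=ERROR, which has count=393.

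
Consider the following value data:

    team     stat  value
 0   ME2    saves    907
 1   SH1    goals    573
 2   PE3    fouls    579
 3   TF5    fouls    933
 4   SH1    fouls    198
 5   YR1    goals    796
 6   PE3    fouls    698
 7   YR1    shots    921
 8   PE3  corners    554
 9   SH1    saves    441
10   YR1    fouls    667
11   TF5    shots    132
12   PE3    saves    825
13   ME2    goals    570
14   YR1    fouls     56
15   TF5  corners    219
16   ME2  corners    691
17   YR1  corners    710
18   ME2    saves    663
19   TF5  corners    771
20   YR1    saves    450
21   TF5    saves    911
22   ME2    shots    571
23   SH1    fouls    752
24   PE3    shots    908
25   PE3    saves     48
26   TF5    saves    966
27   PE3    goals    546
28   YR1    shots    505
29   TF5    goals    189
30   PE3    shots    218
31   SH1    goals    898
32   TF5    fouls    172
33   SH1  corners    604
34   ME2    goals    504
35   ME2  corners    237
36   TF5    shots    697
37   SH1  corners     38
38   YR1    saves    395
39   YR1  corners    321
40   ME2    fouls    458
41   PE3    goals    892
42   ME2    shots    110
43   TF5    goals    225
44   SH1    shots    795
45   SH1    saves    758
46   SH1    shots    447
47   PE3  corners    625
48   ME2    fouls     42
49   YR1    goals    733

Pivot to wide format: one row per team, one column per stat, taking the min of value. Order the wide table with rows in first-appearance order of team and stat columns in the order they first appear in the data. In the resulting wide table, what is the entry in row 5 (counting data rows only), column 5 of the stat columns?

321

With rows in first-appearance order of team, row 5 is team=YR1. stat columns in first-appearance order: saves, goals, fouls, shots, corners; column 5 is corners.
Long rows with team=YR1, stat=corners: min(710, 321) = 321.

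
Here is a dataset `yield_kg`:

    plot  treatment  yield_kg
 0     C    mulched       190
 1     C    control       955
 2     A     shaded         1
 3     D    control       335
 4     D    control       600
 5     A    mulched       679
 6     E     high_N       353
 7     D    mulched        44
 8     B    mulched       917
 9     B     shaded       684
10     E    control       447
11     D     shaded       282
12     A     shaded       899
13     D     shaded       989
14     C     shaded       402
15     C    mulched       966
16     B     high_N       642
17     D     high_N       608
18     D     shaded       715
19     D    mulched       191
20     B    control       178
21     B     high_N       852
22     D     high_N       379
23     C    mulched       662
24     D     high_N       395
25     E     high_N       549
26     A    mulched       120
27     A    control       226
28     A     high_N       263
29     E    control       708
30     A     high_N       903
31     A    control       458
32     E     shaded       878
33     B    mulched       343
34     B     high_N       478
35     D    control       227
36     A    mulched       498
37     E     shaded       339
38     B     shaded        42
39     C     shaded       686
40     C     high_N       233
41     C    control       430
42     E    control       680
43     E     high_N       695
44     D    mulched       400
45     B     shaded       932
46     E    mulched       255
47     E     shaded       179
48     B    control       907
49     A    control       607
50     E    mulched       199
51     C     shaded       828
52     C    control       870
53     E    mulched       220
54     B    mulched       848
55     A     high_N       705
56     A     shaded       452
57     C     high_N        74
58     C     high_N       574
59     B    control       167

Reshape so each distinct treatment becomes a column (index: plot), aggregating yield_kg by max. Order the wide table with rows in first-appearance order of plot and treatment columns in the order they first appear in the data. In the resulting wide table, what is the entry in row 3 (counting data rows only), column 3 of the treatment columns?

989

With rows in first-appearance order of plot, row 3 is plot=D. treatment columns in first-appearance order: mulched, control, shaded, high_N; column 3 is shaded.
Long rows with plot=D, treatment=shaded: max(282, 989, 715) = 989.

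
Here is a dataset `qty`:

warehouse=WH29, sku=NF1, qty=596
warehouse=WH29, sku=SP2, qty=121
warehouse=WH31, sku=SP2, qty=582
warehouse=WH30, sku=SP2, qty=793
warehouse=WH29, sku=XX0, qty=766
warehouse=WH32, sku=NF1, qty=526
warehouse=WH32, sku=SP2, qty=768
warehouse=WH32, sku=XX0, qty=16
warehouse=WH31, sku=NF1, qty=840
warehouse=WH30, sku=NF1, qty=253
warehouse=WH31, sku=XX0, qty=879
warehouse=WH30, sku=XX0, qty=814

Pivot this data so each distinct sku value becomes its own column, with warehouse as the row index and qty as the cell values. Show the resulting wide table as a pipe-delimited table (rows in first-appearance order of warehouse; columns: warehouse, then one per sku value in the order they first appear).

| warehouse | NF1 | SP2 | XX0 |
| WH29 | 596 | 121 | 766 |
| WH31 | 840 | 582 | 879 |
| WH30 | 253 | 793 | 814 |
| WH32 | 526 | 768 | 16 |

Columns: warehouse plus the 3 distinct sku values (NF1, SP2, XX0).
For example, row WH29 column NF1 takes qty=596 from the long row (WH29, NF1).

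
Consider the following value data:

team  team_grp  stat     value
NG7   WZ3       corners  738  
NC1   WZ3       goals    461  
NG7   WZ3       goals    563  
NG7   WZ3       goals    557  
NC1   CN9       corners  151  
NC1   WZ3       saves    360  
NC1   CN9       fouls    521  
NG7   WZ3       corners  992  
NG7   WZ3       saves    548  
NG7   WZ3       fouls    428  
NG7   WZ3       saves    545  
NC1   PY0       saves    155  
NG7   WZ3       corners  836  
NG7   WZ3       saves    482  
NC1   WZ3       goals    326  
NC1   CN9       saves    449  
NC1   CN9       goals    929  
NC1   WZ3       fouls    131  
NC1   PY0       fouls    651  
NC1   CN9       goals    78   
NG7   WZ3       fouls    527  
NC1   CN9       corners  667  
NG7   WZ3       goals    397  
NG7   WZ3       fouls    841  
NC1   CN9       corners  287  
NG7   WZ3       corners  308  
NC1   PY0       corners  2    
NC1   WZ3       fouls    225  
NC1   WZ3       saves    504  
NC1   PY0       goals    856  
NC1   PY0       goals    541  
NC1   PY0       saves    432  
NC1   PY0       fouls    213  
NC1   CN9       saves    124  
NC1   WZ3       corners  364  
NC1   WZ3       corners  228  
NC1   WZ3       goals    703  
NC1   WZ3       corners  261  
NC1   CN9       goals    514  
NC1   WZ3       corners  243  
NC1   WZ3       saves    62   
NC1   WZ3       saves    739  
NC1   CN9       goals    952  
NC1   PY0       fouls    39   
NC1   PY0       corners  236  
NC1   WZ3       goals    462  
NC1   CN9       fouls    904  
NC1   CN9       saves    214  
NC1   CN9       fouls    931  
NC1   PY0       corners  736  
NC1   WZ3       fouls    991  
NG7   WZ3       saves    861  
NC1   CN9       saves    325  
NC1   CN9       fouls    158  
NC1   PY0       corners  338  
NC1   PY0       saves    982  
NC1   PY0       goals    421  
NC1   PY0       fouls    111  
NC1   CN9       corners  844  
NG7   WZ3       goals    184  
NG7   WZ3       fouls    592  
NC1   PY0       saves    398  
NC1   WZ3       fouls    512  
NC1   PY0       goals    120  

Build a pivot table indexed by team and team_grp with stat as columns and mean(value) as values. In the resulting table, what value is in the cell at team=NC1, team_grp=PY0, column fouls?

253.50

Rows with team=NC1, team_grp=PY0 and stat=fouls: value values are 651, 213, 39, 111.
(651 + 213 + 39 + 111) / 4 = 253.50.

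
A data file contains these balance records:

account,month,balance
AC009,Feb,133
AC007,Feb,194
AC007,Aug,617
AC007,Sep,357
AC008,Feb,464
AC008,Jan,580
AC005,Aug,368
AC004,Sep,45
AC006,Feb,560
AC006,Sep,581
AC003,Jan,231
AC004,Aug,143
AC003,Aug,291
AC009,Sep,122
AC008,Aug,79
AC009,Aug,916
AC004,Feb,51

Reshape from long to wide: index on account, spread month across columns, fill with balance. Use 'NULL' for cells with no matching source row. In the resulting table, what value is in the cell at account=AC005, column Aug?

368

The long row with account=AC005, month=Aug has balance=368.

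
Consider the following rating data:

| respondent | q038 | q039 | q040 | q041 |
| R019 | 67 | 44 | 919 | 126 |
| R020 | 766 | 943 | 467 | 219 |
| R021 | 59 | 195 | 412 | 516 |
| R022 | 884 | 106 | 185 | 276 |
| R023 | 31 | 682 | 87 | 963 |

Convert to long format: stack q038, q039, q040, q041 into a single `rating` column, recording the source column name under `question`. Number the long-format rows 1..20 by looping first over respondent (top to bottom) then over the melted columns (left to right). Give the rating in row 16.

20 rows total (5 × 4). Row 16: index ⌊(16-1)/4⌋ = 3 into respondent → R022; (16-1) mod 4 = 3 into the melted columns → q041.
So row 16 is (R022, q041, 276); rating = 276.

276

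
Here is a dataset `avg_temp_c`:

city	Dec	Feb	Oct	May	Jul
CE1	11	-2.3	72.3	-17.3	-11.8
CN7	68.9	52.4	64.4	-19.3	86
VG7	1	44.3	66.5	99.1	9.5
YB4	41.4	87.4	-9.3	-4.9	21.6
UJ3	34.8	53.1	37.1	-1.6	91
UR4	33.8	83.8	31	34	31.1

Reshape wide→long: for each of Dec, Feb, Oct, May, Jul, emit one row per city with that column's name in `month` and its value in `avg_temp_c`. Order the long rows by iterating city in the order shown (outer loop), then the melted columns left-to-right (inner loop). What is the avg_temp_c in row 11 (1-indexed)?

30 rows total (6 × 5). Row 11: index ⌊(11-1)/5⌋ = 2 into city → VG7; (11-1) mod 5 = 0 into the melted columns → Dec.
So row 11 is (VG7, Dec, 1); avg_temp_c = 1.

1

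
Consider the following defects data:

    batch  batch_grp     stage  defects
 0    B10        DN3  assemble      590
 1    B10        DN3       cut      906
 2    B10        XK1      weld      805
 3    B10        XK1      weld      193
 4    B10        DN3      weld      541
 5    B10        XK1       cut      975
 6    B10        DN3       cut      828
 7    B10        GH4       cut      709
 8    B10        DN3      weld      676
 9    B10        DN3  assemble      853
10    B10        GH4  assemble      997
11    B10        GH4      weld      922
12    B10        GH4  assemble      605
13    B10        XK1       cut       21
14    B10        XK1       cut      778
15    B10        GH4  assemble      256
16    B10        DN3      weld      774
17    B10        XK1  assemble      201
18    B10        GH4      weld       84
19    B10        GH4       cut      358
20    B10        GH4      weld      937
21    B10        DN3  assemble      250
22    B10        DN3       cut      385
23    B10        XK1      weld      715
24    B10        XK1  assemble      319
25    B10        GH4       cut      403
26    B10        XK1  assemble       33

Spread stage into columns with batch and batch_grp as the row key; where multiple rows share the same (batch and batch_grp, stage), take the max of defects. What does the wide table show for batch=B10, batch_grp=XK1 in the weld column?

Rows with batch=B10, batch_grp=XK1 and stage=weld: defects values are 805, 193, 715.
max(805, 193, 715) = 805.

805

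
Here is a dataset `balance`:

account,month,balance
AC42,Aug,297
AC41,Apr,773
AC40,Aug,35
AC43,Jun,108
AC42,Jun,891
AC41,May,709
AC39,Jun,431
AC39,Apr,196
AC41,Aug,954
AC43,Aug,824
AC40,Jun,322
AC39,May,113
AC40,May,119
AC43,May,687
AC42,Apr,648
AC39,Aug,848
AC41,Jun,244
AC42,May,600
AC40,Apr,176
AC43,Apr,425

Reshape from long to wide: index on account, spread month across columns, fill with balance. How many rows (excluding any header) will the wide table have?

5

5 distinct account values → 5 rows.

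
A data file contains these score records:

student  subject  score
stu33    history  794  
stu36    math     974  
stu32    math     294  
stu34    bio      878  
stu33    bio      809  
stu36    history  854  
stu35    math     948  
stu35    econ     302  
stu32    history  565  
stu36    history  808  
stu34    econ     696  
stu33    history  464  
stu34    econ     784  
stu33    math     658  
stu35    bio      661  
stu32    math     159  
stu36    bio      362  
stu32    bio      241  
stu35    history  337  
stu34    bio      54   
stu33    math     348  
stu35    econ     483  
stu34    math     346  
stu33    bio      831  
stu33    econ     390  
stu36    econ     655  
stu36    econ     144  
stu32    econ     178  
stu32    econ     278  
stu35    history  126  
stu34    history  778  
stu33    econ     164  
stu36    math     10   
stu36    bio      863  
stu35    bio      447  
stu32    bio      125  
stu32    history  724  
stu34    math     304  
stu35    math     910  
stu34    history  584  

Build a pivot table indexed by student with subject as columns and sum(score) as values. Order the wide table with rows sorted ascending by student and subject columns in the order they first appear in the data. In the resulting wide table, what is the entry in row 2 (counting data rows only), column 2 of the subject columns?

1006

With rows sorted ascending by student, row 2 is student=stu33. subject columns in first-appearance order: history, math, bio, econ; column 2 is math.
Long rows with student=stu33, subject=math: 658 + 348 = 1006.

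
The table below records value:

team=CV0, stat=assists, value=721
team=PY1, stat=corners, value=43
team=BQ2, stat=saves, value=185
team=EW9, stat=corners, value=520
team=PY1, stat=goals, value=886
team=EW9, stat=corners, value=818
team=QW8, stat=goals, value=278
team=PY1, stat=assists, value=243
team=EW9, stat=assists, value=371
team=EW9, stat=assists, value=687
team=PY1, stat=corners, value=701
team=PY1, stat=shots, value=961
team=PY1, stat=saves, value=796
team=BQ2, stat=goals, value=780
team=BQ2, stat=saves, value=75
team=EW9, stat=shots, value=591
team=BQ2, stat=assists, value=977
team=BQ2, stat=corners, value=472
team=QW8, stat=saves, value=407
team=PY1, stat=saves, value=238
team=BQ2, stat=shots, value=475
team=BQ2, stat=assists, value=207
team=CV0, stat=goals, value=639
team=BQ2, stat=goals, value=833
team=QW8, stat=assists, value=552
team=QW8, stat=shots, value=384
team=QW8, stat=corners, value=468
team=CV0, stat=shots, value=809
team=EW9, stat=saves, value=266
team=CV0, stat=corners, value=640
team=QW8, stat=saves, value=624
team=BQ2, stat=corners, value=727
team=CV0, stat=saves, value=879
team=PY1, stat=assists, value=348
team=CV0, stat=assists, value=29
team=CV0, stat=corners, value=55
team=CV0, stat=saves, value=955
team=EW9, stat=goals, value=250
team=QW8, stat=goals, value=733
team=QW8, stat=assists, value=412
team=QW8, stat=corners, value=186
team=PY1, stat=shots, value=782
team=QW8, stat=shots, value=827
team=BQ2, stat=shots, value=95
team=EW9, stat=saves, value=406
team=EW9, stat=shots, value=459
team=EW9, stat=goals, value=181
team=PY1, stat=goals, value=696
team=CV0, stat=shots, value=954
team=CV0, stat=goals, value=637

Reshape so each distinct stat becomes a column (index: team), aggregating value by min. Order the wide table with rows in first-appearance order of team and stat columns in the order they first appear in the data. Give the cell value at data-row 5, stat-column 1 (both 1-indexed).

With rows in first-appearance order of team, row 5 is team=QW8. stat columns in first-appearance order: assists, corners, saves, goals, shots; column 1 is assists.
Long rows with team=QW8, stat=assists: min(552, 412) = 412.

412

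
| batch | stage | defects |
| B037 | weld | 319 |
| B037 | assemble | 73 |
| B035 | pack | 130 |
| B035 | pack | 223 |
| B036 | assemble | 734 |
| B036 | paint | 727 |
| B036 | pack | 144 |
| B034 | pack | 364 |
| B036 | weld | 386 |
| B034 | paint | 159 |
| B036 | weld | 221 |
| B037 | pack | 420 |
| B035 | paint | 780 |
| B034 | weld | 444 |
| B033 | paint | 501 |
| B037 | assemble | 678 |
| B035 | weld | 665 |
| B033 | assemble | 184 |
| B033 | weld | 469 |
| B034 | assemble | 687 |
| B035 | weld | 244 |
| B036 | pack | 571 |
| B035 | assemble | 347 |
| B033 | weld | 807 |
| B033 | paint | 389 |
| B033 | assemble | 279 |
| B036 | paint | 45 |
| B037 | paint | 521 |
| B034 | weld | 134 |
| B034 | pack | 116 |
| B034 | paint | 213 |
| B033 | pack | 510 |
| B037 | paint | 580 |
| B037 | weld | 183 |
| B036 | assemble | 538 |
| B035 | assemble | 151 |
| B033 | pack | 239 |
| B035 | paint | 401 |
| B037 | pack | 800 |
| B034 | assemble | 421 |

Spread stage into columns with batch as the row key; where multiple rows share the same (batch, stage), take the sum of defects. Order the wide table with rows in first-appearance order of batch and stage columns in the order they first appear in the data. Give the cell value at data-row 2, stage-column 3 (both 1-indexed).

With rows in first-appearance order of batch, row 2 is batch=B035. stage columns in first-appearance order: weld, assemble, pack, paint; column 3 is pack.
Long rows with batch=B035, stage=pack: 130 + 223 = 353.

353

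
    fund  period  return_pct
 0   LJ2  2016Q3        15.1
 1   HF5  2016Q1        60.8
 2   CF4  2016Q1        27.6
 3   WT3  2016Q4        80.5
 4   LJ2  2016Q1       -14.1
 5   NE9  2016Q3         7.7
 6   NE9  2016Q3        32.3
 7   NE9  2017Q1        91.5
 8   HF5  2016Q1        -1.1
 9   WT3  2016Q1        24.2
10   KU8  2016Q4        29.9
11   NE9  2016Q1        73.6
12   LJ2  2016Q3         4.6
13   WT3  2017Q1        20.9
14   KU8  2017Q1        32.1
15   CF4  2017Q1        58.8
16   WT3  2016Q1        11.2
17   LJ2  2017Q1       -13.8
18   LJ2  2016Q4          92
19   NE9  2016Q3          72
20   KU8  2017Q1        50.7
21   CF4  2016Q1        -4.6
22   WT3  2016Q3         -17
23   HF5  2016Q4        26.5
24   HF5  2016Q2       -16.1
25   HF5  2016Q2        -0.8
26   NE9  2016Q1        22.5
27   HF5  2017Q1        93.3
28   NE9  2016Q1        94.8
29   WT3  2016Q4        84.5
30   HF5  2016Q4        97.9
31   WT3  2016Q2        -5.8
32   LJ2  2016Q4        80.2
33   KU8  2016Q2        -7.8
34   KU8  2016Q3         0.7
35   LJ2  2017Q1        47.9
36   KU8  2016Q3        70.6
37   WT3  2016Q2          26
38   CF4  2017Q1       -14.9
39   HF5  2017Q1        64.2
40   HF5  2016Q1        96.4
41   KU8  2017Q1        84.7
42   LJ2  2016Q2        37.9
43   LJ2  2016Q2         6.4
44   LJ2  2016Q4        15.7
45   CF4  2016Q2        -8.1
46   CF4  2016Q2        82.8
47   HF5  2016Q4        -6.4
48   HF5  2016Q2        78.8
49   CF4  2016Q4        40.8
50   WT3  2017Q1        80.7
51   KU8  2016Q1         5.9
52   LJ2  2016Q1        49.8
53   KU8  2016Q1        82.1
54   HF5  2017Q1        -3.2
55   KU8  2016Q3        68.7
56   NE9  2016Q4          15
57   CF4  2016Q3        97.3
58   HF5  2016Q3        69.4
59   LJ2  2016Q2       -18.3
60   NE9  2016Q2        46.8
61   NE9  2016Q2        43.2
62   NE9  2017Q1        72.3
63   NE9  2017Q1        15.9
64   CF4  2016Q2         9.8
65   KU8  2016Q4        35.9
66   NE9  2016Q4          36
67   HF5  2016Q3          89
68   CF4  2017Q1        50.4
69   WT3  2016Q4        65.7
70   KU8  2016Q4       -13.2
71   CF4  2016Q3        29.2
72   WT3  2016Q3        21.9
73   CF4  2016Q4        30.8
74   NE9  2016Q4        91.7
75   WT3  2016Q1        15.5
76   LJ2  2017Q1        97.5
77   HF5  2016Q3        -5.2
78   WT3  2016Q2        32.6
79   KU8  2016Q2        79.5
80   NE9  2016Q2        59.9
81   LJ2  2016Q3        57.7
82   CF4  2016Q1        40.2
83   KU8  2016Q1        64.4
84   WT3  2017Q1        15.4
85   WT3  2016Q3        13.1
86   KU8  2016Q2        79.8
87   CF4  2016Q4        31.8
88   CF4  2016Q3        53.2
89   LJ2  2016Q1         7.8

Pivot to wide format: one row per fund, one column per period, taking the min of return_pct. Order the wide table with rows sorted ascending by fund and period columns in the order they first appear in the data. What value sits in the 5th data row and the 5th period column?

With rows sorted ascending by fund, row 5 is fund=NE9. period columns in first-appearance order: 2016Q3, 2016Q1, 2016Q4, 2017Q1, 2016Q2; column 5 is 2016Q2.
Long rows with fund=NE9, period=2016Q2: min(46.8, 43.2, 59.9) = 43.2.

43.2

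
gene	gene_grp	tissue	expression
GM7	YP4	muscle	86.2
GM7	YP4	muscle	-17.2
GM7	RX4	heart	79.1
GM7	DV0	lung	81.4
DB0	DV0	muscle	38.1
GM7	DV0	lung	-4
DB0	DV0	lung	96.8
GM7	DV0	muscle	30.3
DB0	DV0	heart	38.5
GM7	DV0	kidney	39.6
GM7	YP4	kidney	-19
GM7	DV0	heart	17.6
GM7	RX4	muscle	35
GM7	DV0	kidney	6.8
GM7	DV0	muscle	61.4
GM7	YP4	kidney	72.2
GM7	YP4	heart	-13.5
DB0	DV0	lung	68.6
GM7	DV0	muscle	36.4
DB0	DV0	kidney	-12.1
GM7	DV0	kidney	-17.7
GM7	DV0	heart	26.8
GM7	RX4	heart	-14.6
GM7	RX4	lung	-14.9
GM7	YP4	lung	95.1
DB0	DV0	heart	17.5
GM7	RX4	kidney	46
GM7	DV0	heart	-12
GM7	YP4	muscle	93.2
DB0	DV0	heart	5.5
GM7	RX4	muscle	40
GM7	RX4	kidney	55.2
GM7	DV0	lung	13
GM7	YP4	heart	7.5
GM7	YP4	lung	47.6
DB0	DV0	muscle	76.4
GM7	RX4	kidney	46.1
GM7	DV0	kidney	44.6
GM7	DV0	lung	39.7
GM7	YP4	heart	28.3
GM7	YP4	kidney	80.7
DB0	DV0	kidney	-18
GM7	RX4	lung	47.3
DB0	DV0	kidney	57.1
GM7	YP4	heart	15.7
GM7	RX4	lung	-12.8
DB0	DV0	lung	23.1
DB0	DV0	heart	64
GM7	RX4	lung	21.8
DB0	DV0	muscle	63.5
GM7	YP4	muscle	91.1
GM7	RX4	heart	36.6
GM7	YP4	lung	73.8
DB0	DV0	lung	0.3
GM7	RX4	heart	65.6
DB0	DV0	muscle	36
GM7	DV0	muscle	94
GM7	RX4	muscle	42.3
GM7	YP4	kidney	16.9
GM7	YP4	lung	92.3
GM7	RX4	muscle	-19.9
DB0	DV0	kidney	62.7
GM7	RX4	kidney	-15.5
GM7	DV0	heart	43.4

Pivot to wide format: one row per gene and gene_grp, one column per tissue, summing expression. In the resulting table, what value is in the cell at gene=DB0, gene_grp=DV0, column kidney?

Rows with gene=DB0, gene_grp=DV0 and tissue=kidney: expression values are -12.1, -18, 57.1, 62.7.
-12.1 + -18 + 57.1 + 62.7 = 89.7.

89.7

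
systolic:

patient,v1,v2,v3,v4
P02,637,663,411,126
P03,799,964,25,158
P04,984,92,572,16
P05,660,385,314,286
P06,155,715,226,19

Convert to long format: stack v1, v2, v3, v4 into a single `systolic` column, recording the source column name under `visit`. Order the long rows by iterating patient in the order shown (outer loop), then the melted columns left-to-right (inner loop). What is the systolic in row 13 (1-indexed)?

20 rows total (5 × 4). Row 13: index ⌊(13-1)/4⌋ = 3 into patient → P05; (13-1) mod 4 = 0 into the melted columns → v1.
So row 13 is (P05, v1, 660); systolic = 660.

660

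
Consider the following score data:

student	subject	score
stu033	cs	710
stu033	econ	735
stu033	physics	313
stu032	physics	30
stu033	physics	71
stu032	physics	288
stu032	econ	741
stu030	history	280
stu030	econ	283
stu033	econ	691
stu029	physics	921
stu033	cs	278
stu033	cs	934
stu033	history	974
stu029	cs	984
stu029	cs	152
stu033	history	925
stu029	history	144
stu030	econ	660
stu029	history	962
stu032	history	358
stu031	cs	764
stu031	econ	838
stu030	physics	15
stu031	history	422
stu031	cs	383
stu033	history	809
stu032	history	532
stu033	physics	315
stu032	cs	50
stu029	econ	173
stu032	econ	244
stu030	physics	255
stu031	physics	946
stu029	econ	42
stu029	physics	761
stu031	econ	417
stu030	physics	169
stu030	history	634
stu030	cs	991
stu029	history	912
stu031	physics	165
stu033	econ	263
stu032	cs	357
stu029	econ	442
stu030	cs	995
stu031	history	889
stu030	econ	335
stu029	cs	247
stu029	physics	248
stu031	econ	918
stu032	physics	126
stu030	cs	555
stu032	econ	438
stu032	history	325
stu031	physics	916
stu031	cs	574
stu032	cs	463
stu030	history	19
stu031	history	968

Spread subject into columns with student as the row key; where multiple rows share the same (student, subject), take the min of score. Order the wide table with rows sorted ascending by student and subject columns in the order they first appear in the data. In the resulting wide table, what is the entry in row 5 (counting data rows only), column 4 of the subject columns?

With rows sorted ascending by student, row 5 is student=stu033. subject columns in first-appearance order: cs, econ, physics, history; column 4 is history.
Long rows with student=stu033, subject=history: min(974, 925, 809) = 809.

809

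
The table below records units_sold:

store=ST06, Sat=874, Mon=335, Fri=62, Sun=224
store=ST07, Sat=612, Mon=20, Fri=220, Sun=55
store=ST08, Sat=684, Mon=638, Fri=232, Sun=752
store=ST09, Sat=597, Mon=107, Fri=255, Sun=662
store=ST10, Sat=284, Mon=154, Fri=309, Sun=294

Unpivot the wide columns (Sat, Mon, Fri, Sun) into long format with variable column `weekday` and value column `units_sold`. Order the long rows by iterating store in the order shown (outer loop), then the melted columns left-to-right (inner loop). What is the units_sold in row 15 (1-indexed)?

255

20 rows total (5 × 4). Row 15: index ⌊(15-1)/4⌋ = 3 into store → ST09; (15-1) mod 4 = 2 into the melted columns → Fri.
So row 15 is (ST09, Fri, 255); units_sold = 255.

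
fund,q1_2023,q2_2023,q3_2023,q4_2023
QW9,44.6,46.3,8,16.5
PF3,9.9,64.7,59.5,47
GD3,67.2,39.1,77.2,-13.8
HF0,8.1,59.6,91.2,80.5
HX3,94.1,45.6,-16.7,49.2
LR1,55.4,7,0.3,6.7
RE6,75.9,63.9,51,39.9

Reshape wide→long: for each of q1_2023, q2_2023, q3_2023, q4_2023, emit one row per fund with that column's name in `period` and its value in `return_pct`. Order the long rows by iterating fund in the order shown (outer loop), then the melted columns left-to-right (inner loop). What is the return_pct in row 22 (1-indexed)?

7

28 rows total (7 × 4). Row 22: index ⌊(22-1)/4⌋ = 5 into fund → LR1; (22-1) mod 4 = 1 into the melted columns → q2_2023.
So row 22 is (LR1, q2_2023, 7); return_pct = 7.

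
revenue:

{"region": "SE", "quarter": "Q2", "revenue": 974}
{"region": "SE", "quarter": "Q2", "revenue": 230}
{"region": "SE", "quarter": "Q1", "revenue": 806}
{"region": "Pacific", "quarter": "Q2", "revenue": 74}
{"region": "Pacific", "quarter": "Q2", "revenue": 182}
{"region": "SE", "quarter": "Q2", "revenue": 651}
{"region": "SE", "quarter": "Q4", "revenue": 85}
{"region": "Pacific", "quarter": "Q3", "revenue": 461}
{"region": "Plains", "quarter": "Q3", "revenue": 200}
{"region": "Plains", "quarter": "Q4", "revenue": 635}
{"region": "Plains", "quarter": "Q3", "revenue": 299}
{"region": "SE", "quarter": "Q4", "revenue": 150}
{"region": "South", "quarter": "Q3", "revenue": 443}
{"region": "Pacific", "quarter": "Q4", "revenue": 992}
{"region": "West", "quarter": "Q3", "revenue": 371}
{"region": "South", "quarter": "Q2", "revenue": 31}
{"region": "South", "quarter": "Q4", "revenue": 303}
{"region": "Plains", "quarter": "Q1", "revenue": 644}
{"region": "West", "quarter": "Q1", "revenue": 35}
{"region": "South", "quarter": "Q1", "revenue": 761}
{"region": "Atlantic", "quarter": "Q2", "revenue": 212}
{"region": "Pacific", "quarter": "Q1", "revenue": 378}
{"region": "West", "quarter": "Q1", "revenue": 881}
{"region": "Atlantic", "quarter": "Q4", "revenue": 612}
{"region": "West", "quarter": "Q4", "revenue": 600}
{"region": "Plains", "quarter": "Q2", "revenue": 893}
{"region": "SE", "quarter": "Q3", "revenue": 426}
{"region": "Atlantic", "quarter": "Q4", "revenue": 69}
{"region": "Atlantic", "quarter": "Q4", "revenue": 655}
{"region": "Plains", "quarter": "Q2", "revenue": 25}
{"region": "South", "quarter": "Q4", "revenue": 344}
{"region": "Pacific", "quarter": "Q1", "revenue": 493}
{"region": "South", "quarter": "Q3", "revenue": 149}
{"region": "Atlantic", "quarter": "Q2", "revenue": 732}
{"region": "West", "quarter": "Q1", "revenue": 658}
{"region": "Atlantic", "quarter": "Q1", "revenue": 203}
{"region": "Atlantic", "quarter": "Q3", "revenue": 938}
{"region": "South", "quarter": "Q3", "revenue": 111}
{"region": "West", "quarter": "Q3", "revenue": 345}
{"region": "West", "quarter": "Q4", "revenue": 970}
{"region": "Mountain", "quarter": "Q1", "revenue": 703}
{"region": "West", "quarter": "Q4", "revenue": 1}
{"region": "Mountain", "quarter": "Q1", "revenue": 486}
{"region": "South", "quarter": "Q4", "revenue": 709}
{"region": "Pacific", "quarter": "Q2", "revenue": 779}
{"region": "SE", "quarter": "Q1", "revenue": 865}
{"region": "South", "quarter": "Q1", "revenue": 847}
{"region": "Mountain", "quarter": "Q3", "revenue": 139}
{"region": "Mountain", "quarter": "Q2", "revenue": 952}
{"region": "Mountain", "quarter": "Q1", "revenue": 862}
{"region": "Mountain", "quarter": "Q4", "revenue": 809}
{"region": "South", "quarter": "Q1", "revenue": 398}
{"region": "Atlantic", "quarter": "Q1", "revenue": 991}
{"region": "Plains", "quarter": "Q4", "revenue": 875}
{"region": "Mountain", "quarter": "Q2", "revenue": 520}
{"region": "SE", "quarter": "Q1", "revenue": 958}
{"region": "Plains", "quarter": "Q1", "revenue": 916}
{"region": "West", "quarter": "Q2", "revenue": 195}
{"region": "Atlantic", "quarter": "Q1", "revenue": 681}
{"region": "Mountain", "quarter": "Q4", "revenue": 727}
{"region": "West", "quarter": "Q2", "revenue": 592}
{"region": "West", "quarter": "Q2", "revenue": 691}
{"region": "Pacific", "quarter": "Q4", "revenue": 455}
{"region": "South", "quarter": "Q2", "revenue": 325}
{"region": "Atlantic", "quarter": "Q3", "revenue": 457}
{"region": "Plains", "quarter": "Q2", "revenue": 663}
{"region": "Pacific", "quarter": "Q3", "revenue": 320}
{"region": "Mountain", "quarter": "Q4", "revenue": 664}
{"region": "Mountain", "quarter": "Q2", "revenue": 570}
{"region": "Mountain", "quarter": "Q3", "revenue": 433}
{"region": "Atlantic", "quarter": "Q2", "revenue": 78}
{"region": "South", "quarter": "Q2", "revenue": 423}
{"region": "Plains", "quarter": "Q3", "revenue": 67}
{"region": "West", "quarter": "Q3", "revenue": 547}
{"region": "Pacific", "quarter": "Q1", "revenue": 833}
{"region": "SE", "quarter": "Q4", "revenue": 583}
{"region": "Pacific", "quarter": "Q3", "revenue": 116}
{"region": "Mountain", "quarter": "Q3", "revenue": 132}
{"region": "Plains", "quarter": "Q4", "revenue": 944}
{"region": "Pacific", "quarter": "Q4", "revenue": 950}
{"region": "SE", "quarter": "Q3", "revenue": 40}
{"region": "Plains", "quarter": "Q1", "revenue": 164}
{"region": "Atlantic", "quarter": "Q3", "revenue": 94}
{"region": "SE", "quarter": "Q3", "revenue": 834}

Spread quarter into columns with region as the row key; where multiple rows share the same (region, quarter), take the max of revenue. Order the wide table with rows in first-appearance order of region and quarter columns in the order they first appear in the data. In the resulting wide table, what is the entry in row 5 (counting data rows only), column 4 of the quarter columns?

547

With rows in first-appearance order of region, row 5 is region=West. quarter columns in first-appearance order: Q2, Q1, Q4, Q3; column 4 is Q3.
Long rows with region=West, quarter=Q3: max(371, 345, 547) = 547.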